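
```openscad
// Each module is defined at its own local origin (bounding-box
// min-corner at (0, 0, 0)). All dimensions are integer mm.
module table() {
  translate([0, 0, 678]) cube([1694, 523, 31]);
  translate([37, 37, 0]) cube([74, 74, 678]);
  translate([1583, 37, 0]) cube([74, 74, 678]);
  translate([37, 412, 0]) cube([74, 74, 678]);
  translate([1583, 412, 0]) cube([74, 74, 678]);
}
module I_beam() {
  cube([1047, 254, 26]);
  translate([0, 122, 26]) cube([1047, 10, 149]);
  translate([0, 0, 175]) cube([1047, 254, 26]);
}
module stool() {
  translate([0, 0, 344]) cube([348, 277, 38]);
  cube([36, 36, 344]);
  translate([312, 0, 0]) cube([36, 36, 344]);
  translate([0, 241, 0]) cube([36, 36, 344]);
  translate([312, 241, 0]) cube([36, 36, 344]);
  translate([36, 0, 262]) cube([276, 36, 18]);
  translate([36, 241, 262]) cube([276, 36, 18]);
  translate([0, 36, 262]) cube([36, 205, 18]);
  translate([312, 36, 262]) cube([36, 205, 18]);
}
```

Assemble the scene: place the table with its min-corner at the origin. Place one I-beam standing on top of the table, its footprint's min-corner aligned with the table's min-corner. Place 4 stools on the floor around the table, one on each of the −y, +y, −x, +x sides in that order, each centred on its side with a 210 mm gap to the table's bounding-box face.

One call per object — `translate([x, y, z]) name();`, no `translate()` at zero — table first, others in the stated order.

table();
translate([0, 0, 709]) I_beam();
translate([673, -487, 0]) stool();
translate([673, 733, 0]) stool();
translate([-558, 123, 0]) stool();
translate([1904, 123, 0]) stool();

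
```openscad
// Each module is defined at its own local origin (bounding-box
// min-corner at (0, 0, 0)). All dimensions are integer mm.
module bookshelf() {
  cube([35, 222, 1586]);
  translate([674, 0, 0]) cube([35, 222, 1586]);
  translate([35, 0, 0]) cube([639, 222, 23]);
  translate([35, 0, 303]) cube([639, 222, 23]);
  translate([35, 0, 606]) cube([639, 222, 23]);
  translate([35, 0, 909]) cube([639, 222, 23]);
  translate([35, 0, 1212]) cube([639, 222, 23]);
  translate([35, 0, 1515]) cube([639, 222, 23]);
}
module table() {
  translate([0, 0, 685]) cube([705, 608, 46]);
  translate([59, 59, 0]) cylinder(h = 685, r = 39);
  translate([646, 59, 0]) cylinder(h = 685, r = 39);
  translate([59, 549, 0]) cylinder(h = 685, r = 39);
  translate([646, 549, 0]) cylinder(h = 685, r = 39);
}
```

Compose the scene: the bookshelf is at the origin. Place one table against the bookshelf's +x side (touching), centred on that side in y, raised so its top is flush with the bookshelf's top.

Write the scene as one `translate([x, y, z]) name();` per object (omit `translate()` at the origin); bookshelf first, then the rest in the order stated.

bookshelf();
translate([709, -193, 855]) table();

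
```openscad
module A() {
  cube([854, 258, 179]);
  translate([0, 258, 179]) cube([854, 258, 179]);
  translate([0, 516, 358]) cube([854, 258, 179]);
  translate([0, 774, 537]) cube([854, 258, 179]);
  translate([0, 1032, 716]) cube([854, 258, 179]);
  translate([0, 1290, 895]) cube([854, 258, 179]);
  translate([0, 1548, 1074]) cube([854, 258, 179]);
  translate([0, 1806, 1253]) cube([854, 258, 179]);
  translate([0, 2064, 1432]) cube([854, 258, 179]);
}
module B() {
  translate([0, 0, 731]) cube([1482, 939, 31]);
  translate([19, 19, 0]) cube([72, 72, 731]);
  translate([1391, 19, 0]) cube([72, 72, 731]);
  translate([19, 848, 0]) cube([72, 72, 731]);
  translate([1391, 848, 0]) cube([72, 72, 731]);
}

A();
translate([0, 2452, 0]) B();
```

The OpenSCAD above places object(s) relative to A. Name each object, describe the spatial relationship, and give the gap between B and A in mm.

The table's nearest face is 130 mm from the staircase's +y face.

A is a staircase. B is a table. The table is on the floor beside the staircase on its +y side. The gap between the table and the staircase is 130 mm.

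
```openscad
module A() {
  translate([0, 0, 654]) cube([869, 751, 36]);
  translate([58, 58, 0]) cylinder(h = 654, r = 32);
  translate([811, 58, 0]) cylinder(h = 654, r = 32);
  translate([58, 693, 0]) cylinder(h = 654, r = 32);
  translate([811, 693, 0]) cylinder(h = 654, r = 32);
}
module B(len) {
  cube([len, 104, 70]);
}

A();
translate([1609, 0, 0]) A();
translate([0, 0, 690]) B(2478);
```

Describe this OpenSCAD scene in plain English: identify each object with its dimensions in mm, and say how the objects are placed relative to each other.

A is a rectangular dining table. The top is 869×751×36 mm with its upper surface at z = 690 mm. It stands on four round legs of 64 mm diameter, each leg's bounding box inset 26 mm from the nearest pair of top edges, running from the floor to the underside of the top.

B is a rectangular beam 2478 mm long (x), 104 mm deep (y), 70 mm thick (z).

The beam spans the tops of two tables placed 740 mm apart, resting at z = 690 mm.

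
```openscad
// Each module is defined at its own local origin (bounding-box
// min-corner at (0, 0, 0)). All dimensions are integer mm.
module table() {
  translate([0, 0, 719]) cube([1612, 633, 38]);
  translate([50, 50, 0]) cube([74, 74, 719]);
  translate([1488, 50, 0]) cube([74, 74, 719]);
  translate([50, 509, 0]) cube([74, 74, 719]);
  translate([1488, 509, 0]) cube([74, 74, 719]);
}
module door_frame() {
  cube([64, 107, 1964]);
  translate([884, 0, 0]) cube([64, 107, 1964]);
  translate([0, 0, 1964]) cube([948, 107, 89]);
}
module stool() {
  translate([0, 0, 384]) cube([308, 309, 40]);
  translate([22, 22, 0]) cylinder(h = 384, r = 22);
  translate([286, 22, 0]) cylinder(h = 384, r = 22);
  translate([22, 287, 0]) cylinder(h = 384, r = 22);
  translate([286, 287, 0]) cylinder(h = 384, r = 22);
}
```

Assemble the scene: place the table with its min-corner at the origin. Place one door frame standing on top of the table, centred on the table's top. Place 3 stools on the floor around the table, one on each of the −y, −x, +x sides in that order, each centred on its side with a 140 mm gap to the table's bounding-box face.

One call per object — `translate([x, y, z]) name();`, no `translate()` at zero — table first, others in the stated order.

table();
translate([332, 263, 757]) door_frame();
translate([652, -449, 0]) stool();
translate([-448, 162, 0]) stool();
translate([1752, 162, 0]) stool();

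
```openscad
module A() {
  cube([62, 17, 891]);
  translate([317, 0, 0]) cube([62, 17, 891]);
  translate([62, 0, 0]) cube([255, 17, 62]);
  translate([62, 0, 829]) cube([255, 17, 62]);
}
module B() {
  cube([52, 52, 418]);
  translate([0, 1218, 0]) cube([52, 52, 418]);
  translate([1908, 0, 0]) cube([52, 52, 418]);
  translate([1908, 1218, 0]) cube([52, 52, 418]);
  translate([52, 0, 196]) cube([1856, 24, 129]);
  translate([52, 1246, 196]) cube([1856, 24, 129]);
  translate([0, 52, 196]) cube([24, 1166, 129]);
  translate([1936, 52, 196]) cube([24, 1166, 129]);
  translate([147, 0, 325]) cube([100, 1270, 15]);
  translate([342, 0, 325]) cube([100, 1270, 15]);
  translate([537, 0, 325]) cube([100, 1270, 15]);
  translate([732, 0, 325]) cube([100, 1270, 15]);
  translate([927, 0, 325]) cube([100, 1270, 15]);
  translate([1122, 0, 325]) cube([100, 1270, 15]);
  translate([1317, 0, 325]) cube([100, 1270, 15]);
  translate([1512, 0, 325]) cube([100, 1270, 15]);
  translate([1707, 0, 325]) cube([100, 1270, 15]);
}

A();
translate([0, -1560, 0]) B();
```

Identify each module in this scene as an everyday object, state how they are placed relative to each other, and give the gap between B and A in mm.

The bed frame's nearest face is 290 mm from the picture frame's −y face.

A is a picture frame. B is a bed frame. The bed frame is on the floor beside the picture frame on its −y side. The gap between the bed frame and the picture frame is 290 mm.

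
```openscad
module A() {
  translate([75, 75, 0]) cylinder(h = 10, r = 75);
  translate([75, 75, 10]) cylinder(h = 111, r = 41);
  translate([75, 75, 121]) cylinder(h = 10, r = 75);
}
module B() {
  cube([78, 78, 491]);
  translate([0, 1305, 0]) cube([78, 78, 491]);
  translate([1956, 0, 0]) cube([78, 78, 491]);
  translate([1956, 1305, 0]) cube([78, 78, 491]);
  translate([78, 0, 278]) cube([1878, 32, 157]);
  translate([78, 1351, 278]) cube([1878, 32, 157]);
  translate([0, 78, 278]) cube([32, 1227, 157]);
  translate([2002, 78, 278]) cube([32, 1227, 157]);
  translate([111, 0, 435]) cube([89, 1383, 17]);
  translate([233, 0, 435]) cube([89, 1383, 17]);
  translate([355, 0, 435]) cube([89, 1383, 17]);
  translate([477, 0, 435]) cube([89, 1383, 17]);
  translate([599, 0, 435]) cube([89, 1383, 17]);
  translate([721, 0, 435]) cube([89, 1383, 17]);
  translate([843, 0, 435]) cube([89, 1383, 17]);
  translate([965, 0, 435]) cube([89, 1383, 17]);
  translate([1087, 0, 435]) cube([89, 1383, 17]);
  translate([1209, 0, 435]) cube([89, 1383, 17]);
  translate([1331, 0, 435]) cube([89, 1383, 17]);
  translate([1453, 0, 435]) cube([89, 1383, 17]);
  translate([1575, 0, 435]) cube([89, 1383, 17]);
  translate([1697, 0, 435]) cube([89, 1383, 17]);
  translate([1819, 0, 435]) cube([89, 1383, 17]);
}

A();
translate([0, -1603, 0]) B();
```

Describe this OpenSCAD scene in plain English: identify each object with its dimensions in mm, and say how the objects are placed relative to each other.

A is a spool: two coaxial disc flanges of radius 75 mm and thickness 10 mm, joined by a core cylinder of radius 41 mm and height 111 mm. The lower flange rests on z = 0 and the three cylinders share a vertical axis.

B is a bed frame 2034 mm long (x) by 1383 mm wide (y). Four 78×78 mm corner posts, 491 mm tall, at the corners of the footprint. Four rails of 32 mm thickness and 157 mm height run between adjacent posts with their undersides at z = 278 mm, their outer faces flush with the outside of the frame (the two x-running rails run between the posts' inner faces; the two y-running rails run between the posts' inner faces). 15 slats, each 89 mm wide (x) and 17 mm thick, lie across the top of the two x-running rails, running the full 1383 mm width of the frame in y; the slats are evenly spaced along x between the inner faces of the end posts with equal gaps (rounded down to the nearest mm) at the −x end and between each pair — any rounding remainder accumulates at the +x end.

The bed frame is on the floor beside the spool on its −y side.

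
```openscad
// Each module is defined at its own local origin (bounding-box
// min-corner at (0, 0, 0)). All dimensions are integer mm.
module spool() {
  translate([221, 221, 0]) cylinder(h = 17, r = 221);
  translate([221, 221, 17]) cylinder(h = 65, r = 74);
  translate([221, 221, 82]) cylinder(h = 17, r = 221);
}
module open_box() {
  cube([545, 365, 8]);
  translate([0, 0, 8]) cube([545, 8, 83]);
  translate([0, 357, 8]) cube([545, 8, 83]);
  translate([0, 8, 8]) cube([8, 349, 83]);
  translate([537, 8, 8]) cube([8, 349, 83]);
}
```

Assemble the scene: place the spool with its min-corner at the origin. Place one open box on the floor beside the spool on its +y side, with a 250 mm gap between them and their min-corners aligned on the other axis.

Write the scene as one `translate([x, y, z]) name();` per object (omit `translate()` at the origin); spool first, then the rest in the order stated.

spool();
translate([0, 692, 0]) open_box();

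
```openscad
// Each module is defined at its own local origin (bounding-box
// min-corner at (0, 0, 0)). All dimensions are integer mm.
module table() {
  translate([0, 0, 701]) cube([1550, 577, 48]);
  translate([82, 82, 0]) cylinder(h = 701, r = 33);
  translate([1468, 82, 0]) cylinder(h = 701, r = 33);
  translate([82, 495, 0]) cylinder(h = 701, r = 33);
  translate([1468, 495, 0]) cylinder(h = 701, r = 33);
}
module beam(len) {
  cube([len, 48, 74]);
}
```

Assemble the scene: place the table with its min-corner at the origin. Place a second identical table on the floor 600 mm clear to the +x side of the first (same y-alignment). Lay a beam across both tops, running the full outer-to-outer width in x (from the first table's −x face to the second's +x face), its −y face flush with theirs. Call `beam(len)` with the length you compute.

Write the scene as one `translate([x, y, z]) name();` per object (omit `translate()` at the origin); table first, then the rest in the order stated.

table();
translate([2150, 0, 0]) table();
translate([0, 0, 749]) beam(3700);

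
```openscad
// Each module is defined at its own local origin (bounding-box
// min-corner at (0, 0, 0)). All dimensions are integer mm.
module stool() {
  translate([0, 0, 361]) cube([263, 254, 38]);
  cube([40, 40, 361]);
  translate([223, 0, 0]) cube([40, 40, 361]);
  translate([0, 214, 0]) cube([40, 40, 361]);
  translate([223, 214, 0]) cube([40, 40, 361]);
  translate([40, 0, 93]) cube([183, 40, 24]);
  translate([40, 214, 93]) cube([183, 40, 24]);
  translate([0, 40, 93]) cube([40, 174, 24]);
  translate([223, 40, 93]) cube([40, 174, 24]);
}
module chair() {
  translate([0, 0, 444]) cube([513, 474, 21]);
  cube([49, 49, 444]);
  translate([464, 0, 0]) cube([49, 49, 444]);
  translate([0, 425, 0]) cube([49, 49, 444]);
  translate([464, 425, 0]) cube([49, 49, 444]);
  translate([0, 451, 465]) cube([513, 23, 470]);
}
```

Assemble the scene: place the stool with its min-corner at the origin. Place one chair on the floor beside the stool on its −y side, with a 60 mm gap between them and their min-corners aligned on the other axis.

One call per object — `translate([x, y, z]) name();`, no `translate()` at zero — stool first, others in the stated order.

stool();
translate([0, -534, 0]) chair();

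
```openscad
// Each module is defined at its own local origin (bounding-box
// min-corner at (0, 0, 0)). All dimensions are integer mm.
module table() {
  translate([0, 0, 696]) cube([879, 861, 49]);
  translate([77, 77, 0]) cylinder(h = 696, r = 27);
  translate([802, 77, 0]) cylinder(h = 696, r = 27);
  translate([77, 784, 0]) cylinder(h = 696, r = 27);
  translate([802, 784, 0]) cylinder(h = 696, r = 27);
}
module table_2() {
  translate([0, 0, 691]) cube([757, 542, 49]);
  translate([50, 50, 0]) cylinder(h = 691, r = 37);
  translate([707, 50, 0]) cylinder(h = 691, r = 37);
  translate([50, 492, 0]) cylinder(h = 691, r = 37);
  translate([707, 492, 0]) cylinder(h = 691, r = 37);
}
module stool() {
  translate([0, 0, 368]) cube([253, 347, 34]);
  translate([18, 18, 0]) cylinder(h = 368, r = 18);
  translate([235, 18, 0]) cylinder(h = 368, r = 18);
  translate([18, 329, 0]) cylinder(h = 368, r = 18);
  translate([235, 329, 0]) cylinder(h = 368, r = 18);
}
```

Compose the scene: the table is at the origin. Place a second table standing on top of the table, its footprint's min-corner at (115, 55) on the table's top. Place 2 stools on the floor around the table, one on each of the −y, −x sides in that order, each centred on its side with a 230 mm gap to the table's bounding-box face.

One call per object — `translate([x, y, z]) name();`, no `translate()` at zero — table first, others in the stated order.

table();
translate([115, 55, 745]) table_2();
translate([313, -577, 0]) stool();
translate([-483, 257, 0]) stool();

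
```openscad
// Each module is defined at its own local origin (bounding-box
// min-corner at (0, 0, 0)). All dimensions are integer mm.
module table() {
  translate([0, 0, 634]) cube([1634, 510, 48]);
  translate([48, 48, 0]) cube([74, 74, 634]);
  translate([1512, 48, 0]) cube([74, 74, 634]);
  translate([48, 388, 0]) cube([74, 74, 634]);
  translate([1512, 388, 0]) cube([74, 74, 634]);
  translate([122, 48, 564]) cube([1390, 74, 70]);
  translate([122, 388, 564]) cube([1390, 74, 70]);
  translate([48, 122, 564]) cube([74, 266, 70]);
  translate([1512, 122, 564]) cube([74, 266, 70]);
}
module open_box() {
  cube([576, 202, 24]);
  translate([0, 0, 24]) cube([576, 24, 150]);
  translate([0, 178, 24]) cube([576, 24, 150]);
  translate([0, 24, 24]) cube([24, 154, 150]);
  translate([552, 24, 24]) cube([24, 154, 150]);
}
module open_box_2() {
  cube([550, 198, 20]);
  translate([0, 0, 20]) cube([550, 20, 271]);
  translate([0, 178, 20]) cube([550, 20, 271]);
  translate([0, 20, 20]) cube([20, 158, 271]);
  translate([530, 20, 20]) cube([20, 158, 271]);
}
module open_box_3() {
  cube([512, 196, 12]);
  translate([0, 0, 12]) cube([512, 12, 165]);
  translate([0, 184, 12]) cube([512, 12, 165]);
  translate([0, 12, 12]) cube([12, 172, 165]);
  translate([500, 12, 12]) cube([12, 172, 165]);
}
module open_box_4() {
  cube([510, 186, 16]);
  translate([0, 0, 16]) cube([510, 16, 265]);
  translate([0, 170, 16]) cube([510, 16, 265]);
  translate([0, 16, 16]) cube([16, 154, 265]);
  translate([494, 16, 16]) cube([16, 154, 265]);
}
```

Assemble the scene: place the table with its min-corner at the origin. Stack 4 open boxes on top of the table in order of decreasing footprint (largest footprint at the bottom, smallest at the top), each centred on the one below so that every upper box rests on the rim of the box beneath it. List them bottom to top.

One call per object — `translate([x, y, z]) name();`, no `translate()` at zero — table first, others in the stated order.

table();
translate([529, 154, 682]) open_box();
translate([542, 156, 856]) open_box_2();
translate([561, 157, 1147]) open_box_3();
translate([562, 162, 1324]) open_box_4();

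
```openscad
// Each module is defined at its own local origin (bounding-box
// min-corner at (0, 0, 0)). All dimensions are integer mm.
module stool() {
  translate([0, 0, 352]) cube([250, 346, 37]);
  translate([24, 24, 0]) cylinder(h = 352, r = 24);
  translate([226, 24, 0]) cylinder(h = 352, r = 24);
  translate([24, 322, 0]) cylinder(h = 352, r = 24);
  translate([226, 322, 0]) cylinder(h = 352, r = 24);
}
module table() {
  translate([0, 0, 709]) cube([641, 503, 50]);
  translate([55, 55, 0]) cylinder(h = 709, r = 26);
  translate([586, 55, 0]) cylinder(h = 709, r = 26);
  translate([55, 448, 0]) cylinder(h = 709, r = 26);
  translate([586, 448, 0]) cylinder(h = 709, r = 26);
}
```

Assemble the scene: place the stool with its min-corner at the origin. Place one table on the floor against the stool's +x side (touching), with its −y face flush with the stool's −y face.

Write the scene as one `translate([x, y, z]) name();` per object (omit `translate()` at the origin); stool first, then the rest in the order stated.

stool();
translate([250, 0, 0]) table();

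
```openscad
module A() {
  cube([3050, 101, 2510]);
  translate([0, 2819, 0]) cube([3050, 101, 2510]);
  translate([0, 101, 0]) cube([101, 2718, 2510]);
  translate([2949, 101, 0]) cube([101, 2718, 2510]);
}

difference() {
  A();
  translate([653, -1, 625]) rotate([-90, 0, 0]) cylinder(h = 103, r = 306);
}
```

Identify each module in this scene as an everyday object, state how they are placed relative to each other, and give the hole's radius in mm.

The subtracted cylinder has r = 306 mm.

A is a house frame. The house frame has a circular hole through its front wall. The hole's radius is 306 mm.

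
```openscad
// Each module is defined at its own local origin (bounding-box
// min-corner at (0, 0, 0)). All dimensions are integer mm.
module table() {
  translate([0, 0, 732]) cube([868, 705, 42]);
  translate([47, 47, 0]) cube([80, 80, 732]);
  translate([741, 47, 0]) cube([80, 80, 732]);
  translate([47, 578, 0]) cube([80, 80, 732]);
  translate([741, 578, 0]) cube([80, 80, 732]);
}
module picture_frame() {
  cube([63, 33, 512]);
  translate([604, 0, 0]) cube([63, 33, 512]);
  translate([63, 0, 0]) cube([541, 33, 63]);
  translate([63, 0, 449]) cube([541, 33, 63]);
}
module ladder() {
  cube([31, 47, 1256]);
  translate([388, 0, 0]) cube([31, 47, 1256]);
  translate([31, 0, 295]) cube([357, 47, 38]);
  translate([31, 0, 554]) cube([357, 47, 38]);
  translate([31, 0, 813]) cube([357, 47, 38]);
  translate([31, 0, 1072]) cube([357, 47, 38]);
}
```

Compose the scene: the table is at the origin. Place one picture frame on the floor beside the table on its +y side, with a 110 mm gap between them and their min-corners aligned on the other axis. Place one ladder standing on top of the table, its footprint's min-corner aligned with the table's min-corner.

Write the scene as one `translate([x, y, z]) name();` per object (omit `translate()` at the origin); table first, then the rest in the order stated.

table();
translate([0, 815, 0]) picture_frame();
translate([0, 0, 774]) ladder();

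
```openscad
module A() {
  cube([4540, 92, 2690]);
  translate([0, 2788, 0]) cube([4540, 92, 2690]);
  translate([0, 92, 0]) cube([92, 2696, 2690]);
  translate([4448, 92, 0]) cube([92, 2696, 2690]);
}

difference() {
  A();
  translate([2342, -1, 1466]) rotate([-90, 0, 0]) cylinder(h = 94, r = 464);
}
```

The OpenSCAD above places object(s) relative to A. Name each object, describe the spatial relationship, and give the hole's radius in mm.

The subtracted cylinder has r = 464 mm.

A is a house frame. The house frame has a circular hole through its front wall. The hole's radius is 464 mm.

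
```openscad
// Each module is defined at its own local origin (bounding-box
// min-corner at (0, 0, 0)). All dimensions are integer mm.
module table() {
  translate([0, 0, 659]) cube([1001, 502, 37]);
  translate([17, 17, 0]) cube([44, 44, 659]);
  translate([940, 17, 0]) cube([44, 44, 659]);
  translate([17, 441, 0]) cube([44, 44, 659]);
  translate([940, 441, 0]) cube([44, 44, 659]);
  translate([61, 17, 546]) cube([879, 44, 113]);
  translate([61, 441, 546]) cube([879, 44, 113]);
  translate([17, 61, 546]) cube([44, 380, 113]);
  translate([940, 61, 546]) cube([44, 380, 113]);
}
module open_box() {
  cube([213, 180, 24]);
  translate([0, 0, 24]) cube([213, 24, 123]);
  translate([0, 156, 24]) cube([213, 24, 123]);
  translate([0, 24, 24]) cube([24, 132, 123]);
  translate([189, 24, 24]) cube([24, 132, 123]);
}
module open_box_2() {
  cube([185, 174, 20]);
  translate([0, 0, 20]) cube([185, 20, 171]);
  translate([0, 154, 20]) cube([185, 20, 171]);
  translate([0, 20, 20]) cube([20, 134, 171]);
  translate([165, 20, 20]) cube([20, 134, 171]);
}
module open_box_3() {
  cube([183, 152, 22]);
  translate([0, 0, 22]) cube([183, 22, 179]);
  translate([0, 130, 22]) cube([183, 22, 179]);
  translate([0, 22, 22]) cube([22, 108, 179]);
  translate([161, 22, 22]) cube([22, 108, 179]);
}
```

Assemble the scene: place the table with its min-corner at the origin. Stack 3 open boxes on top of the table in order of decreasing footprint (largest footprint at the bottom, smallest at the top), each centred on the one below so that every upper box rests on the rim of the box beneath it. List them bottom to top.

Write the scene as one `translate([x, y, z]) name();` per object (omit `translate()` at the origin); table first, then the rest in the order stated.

table();
translate([394, 161, 696]) open_box();
translate([408, 164, 843]) open_box_2();
translate([409, 175, 1034]) open_box_3();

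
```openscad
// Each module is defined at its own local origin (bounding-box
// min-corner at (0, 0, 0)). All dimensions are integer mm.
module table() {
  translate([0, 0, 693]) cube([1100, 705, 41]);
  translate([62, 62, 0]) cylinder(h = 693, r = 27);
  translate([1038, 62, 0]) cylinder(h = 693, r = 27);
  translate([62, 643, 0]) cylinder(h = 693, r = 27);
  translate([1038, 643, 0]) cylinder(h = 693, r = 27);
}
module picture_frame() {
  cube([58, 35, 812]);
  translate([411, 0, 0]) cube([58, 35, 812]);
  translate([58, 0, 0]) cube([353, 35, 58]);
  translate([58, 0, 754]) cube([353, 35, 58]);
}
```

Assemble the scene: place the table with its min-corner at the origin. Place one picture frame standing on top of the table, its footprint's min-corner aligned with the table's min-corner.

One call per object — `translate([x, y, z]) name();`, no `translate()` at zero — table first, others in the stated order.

table();
translate([0, 0, 734]) picture_frame();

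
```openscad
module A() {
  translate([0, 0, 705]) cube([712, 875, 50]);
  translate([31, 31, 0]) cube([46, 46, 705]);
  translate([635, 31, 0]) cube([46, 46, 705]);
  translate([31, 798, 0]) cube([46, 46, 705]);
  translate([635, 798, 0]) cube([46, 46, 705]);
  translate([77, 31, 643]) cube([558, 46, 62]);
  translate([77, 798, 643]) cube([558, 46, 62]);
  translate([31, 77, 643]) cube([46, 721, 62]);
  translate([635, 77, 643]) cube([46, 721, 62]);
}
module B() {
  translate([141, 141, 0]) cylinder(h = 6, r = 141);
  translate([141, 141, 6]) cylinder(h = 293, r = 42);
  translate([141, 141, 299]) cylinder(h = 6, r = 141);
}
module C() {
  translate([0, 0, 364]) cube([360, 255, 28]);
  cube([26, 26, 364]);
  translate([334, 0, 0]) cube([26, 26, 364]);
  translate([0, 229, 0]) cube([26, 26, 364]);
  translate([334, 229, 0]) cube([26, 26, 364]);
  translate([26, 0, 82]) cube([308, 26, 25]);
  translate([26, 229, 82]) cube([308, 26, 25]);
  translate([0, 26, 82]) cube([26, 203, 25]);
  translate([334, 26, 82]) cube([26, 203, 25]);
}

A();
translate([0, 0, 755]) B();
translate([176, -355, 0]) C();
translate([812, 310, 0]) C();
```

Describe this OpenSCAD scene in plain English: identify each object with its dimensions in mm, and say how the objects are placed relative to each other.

A is a table: top 712 mm (x) × 875 mm (y), 50 mm thick, upper face at z = 755 mm, on four 46×46 mm square legs, each inset 31 mm from the nearest pair of top edges, running from z = 0 to the bottom of the top. Four apron rails, 46 mm thick and 62 mm tall, run between adjacent legs with their top edges flush with the underside of the top and their outer faces flush with the legs' outer faces.

B is a spool: two coaxial disc flanges of radius 141 mm and thickness 6 mm, joined by a core cylinder of radius 42 mm and height 293 mm. The lower flange rests on z = 0 and the three cylinders share a vertical axis.

C is a four-legged stool. The seat is a 360×255×28 mm slab whose top surface is at z = 392 mm; four square legs, each 26×26 mm in cross-section, run from the floor (z = 0) to the underside of the seat, each flush with a corner of the seat. Four stretchers, 26 mm wide and 25 mm tall, connect adjacent legs with their undersides at z = 82 mm, each running between the inner faces of the legs it joins and aligned with the legs' outer faces on the other axis.

The spool is on top of the table. Two stools sit around the table at the −y, +x sides.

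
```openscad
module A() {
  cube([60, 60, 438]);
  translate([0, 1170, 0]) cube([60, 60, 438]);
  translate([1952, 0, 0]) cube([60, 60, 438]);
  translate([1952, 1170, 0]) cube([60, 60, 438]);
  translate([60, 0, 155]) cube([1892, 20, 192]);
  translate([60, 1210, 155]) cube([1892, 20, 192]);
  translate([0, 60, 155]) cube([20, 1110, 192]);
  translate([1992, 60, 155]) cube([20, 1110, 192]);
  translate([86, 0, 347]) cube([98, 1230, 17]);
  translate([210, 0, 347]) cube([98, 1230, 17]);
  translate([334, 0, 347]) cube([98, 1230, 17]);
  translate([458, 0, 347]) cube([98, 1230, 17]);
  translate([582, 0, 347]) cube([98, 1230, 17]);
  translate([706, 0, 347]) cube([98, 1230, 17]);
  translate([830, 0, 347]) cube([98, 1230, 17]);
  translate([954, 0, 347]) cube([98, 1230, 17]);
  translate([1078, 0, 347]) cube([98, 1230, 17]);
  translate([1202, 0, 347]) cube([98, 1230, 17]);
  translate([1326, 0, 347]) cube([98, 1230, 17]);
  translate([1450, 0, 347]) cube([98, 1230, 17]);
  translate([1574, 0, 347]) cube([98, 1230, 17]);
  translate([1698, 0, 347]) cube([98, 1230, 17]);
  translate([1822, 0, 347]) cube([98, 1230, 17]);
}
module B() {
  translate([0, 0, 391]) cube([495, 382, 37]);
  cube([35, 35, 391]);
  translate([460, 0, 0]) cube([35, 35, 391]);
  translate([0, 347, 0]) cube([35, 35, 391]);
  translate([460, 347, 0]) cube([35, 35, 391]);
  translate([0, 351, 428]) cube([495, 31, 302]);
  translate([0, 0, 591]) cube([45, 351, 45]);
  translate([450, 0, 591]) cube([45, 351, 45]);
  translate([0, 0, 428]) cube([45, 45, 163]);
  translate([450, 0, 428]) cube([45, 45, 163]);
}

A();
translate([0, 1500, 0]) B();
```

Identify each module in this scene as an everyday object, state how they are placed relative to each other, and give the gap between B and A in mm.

The chair's nearest face is 270 mm from the bed frame's +y face.

A is a bed frame. B is a chair. The chair is on the floor beside the bed frame on its +y side. The gap between the chair and the bed frame is 270 mm.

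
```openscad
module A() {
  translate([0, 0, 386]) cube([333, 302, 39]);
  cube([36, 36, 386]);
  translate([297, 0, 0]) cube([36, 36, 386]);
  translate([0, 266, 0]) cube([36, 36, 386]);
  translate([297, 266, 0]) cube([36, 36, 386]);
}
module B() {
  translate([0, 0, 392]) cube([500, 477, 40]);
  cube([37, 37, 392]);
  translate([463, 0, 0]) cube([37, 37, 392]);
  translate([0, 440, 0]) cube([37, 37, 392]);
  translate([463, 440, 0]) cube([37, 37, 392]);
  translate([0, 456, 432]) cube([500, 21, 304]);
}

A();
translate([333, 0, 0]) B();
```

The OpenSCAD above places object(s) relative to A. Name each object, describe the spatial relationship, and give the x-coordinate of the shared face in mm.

A is a stool. B is a chair. The chair is against the stool's +x side, with their −y faces flush. The x-coordinate of the shared face is 333 mm.

The stool's +x face and the chair's −x face are both at x = 333 mm.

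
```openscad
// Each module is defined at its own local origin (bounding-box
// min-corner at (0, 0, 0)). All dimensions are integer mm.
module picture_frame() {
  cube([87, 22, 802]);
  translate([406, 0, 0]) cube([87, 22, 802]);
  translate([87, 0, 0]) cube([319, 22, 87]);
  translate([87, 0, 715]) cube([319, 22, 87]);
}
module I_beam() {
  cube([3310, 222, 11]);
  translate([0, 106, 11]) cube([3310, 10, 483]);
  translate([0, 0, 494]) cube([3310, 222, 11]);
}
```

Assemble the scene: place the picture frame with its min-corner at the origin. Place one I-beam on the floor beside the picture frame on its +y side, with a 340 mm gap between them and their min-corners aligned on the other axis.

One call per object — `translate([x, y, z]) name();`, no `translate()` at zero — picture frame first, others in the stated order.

picture_frame();
translate([0, 362, 0]) I_beam();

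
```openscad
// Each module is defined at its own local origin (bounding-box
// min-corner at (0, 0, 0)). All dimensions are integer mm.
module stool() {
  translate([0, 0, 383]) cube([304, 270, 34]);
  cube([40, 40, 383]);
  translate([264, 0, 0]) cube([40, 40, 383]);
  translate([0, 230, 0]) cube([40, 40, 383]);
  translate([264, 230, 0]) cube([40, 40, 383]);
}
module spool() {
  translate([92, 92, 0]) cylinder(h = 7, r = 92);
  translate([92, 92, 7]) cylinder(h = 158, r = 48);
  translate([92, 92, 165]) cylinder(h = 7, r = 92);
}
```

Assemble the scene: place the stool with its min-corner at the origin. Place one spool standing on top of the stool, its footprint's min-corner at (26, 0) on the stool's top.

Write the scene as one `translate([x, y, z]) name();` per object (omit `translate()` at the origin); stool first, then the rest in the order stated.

stool();
translate([26, 0, 417]) spool();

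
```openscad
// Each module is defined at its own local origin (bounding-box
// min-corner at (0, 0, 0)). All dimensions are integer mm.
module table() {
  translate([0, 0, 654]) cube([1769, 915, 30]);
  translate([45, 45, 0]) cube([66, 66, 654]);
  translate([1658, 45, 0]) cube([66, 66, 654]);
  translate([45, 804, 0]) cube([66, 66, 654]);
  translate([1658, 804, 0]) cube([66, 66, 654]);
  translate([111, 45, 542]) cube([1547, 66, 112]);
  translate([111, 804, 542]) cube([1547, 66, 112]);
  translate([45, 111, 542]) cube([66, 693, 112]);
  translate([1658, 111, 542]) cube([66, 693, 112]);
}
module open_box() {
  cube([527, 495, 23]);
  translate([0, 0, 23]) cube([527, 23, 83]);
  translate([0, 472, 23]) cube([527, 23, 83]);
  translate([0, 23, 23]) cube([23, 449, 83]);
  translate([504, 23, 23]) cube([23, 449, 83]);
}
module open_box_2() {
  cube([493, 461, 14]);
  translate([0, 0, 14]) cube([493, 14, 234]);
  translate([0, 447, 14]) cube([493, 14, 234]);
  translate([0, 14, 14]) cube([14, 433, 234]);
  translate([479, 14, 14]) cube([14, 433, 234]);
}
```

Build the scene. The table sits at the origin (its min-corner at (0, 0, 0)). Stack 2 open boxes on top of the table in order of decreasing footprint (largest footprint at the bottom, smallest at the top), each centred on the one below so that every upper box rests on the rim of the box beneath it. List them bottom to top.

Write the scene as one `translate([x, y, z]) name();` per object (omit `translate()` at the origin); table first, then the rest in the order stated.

table();
translate([621, 210, 684]) open_box();
translate([638, 227, 790]) open_box_2();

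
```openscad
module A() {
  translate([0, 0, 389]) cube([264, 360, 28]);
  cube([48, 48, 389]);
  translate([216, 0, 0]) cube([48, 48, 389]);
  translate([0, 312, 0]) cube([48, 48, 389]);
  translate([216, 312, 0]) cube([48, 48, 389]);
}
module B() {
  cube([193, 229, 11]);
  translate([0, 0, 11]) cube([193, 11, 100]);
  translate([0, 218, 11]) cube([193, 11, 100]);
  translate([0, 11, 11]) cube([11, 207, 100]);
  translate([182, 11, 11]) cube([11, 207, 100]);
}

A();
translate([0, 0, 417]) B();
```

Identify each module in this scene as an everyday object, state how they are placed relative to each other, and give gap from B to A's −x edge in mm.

A is a stool. B is an open box. The open box is on top of the stool. The gap from the open box to the stool's −x edge is 0 mm.

The open box's min-x is at 0; the stool's min-x is 0; gap = 0 mm.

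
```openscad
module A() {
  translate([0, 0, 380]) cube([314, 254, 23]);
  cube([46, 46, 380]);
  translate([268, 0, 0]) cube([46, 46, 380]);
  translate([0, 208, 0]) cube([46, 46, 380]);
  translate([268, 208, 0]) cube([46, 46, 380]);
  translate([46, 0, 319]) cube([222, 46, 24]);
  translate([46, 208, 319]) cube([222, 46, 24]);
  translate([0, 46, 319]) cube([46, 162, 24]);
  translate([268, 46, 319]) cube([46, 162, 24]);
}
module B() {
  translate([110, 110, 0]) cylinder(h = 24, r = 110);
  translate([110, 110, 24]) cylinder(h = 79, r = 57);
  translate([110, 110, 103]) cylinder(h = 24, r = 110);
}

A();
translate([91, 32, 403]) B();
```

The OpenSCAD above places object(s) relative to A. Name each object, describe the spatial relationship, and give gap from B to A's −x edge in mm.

The spool's min-x is at 91; the stool's min-x is 0; gap = 91 mm.

A is a stool. B is a spool. The spool is on top of the stool. The gap from the spool to the stool's −x edge is 91 mm.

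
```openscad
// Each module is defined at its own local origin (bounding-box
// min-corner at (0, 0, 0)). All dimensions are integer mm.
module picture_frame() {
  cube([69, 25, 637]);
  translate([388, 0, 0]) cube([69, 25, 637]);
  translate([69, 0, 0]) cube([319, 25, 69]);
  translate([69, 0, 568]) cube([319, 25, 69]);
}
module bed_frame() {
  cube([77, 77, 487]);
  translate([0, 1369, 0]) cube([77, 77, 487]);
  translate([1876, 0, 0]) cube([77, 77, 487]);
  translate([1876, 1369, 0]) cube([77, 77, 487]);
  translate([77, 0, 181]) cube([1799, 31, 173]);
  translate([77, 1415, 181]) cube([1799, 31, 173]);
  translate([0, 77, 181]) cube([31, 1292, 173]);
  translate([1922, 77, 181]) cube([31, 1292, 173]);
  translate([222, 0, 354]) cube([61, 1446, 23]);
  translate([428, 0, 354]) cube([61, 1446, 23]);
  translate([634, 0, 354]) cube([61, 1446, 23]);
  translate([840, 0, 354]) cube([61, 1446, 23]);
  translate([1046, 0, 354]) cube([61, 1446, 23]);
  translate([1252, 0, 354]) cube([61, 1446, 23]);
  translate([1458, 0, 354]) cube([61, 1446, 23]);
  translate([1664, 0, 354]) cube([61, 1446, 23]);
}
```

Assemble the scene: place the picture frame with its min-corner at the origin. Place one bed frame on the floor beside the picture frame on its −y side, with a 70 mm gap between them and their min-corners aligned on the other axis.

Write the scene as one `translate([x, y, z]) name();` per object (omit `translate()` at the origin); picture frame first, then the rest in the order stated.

picture_frame();
translate([0, -1516, 0]) bed_frame();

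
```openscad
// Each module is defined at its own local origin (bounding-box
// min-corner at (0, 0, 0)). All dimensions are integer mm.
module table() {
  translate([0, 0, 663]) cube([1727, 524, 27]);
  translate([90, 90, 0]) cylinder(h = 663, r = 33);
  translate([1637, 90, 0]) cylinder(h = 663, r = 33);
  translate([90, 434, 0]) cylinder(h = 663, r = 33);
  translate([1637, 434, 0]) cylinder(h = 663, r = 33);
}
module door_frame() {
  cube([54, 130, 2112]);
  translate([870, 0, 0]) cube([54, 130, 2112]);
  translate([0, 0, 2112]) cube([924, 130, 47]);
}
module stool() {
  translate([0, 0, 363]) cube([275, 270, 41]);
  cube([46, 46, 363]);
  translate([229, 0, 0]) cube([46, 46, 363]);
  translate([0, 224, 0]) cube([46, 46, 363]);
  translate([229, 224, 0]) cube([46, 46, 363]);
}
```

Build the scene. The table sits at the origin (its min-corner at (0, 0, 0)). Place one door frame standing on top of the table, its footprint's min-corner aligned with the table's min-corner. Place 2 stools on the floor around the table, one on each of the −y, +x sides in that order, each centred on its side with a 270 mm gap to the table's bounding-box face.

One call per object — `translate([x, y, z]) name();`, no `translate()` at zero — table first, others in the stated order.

table();
translate([0, 0, 690]) door_frame();
translate([726, -540, 0]) stool();
translate([1997, 127, 0]) stool();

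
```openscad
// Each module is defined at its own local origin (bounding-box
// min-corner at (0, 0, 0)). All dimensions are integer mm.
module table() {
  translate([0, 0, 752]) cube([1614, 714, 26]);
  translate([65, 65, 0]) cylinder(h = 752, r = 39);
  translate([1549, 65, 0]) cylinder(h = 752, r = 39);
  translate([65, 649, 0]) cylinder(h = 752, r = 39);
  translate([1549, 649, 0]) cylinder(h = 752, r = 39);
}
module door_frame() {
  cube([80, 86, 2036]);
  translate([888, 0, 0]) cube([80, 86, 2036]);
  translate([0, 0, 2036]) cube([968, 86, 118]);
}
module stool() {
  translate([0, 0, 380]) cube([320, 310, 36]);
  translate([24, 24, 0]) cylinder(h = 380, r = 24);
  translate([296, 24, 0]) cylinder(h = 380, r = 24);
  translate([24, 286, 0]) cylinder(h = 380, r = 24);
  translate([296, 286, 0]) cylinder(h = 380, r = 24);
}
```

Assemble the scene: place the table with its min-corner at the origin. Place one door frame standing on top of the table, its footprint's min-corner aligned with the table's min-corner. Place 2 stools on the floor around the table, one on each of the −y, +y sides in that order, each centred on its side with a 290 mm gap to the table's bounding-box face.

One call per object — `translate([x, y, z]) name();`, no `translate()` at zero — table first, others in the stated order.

table();
translate([0, 0, 778]) door_frame();
translate([647, -600, 0]) stool();
translate([647, 1004, 0]) stool();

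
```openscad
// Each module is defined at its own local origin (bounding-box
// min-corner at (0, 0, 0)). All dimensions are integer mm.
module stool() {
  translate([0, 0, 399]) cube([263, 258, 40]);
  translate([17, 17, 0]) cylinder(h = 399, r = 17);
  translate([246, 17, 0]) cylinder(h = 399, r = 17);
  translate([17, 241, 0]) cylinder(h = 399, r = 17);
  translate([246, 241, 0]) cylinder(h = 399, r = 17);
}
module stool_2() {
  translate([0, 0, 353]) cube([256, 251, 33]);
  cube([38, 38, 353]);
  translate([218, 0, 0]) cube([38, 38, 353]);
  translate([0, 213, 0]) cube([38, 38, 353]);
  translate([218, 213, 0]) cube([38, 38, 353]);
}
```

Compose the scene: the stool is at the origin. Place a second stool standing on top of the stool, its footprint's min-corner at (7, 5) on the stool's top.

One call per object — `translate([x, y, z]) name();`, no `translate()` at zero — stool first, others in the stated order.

stool();
translate([7, 5, 439]) stool_2();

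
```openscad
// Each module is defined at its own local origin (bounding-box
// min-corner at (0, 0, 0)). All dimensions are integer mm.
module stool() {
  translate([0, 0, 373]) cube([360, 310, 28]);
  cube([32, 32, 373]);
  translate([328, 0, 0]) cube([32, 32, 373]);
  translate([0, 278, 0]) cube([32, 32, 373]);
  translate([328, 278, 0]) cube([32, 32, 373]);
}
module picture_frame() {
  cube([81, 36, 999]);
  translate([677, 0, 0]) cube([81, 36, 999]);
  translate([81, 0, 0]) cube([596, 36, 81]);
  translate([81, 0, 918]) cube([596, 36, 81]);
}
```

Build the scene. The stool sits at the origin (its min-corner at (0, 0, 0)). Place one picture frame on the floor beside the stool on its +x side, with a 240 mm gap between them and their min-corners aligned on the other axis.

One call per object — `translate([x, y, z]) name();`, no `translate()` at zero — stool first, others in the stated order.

stool();
translate([600, 0, 0]) picture_frame();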